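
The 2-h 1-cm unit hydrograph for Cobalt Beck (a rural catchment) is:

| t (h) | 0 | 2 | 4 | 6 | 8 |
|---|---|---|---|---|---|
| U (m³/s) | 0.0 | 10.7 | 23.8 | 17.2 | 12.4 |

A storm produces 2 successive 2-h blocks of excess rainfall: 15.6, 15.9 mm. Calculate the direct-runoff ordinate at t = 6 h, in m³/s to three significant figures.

Q ≈ 64.7 m³/s

By discrete convolution, Q_j = Σ (P_i / 10 mm) · U_{j−i}.
At t = 6 h (j=3): Q = (15.6/10)·17.2 + (15.9/10)·23.8 = 64.7 m³/s.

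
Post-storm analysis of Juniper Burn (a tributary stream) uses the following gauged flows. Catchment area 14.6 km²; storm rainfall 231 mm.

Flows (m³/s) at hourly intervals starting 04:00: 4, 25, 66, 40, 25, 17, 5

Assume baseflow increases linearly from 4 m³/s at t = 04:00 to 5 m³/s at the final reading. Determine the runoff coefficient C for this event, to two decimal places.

C ≈ 0.16

ΣQ_DR = 150.5 m³/s; V = ΣQ_DR·Δt = 5.418 × 10^5 m³.
Runoff depth d = V / A = 37.11 mm.
C = d / P = 37.11 / 231 = 0.16.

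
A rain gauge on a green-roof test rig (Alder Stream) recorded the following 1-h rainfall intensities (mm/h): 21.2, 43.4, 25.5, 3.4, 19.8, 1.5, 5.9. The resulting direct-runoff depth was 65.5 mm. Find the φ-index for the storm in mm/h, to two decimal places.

Only the 4 blocks with intensity above φ contribute runoff: 21.2, 43.4, 25.5, 19.8 mm/h.
Σ(I−φ)·Δt = d  ⇒  (21.2+43.4+25.5+19.8 − 4φ)·1 = 65.5
φ = (109.9 − 65.5/1) / 4 = 11.10 mm/h.

φ ≈ 11.10 mm/h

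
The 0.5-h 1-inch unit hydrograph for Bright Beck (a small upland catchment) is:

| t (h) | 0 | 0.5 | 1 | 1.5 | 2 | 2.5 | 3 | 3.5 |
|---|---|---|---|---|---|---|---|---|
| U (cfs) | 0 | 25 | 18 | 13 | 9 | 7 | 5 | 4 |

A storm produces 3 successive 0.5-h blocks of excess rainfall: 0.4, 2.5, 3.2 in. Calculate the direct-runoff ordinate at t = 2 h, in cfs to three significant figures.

By discrete convolution, Q_j = Σ (P_i / 1 in) · U_{j−i}.
At t = 2 h (j=4): Q = (0.4/1)·9 + (2.5/1)·13 + (3.2/1)·18 = 93.7 cfs.

Q ≈ 93.7 cfs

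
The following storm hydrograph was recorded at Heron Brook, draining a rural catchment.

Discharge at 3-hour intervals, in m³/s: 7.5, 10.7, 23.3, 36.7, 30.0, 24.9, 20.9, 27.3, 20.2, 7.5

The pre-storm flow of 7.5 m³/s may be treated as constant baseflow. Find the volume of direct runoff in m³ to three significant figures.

V ≈ 1.45 × 10^6 m³

Direct-runoff ordinates (Q − Q_b): 0.0, 3.2, 15.8, 29.2, 22.5, 17.4, 13.4, 19.8, 12.7, 0.0 m³/s.
ΣQ_DR = 134.0 m³/s.
With Δt = 3 h = 10800 s, V = ΣQ_DR · Δt = 134.0 × 10800 = 1.45 × 10^6 m³.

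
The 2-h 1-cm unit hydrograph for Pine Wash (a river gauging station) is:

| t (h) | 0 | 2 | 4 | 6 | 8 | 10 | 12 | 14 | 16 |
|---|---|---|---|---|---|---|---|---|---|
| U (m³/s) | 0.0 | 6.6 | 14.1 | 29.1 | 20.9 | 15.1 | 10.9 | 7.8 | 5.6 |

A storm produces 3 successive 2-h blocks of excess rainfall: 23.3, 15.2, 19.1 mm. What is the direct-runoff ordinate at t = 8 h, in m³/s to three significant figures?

Q ≈ 120 m³/s

By discrete convolution, Q_j = Σ (P_i / 10 mm) · U_{j−i}.
At t = 8 h (j=4): Q = (23.3/10)·20.9 + (15.2/10)·29.1 + (19.1/10)·14.1 = 120 m³/s.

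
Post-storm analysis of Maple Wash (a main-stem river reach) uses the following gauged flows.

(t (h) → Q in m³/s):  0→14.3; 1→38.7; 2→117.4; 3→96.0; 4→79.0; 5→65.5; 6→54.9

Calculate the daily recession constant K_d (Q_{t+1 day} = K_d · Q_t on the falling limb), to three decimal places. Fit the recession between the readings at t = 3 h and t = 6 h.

K_d ≈ 0.011

Between t = 3 h and t = 6 h the flow falls from 96.0 to 54.9 m³/s over 3×1 h = 3 h.
Per-interval ratio K = (54.9/96.0)^(1/3) = 0.8300; K_d = K^(24/1) = 0.011.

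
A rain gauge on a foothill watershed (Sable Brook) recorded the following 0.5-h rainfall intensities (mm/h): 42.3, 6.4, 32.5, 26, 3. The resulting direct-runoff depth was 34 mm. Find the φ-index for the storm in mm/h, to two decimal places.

Only the 3 blocks with intensity above φ contribute runoff: 42.3, 32.5, 26 mm/h.
Σ(I−φ)·Δt = d  ⇒  (42.3+32.5+26 − 3φ)·0.5 = 34
φ = (100.8 − 34/0.5) / 3 = 10.93 mm/h.

φ ≈ 10.93 mm/h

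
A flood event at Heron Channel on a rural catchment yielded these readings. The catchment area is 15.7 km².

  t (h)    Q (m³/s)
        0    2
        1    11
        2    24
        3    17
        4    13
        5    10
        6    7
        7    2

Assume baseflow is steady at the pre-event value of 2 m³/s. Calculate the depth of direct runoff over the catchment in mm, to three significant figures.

d ≈ 16.1 mm

Direct runoff: 0.0, 9.0, 22.0, 15.0, 11.0, 8.0, 5.0, 0.0 m³/s; ΣQ_DR = 70.00 m³/s.
V = ΣQ_DR · Δt = 70.00 × 3600 s = 2.520 × 10^5 m³.
Over A = 15.7 km², depth = V / A = 16.1 mm.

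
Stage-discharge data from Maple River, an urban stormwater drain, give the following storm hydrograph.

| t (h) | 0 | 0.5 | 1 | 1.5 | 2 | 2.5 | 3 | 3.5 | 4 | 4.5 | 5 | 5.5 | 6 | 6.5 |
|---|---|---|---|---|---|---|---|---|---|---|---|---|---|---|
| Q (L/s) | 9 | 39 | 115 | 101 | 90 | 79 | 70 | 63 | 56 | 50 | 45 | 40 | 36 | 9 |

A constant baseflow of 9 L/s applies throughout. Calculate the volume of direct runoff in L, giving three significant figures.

Direct-runoff ordinates (Q − Q_b): 0.0, 30.0, 106.0, 92.0, 81.0, 70.0, 61.0, 54.0, 47.0, 41.0, 36.0, 31.0, 27.0, 0.0 L/s.
ΣQ_DR = 676.0 L/s.
With Δt = 0.5 h = 1800 s, V = ΣQ_DR · Δt = 676.0 × 1800 = 1.22 × 10^6 L.

V ≈ 1.22 × 10^6 L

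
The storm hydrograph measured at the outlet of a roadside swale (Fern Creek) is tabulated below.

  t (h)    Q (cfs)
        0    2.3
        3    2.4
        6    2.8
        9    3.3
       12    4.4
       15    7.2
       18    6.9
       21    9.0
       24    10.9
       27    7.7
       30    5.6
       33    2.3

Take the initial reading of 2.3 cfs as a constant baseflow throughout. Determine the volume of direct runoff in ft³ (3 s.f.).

V ≈ 4.02 × 10^5 ft³

Direct-runoff ordinates (Q − Q_b): 0.0, 0.1, 0.5, 1.0, 2.1, 4.9, 4.6, 6.7, 8.6, 5.4, 3.3, 0.0 cfs.
ΣQ_DR = 37.20 cfs.
With Δt = 3 h = 10800 s, V = ΣQ_DR · Δt = 37.20 × 10800 = 4.02 × 10^5 ft³.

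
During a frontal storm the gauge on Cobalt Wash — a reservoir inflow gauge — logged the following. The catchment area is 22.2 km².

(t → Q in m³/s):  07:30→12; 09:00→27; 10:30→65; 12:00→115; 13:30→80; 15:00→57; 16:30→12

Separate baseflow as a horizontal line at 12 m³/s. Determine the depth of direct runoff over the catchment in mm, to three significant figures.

Direct runoff: 0.0, 15.0, 53.0, 103.0, 68.0, 45.0, 0.0 m³/s; ΣQ_DR = 284.0 m³/s.
V = ΣQ_DR · Δt = 284.0 × 5400 s = 1.534 × 10^6 m³.
Over A = 22.2 km², depth = V / A = 69.1 mm.

d ≈ 69.1 mm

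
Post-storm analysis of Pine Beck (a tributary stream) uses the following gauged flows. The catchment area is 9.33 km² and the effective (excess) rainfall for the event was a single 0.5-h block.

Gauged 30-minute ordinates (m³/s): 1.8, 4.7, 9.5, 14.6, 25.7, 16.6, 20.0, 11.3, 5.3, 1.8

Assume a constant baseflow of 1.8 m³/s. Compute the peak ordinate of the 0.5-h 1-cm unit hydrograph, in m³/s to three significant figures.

Direct runoff: 0.0, 2.9, 7.7, 12.8, 23.9, 14.8, 18.2, 9.5, 3.5, 0.0 m³/s; ΣQ_DR = 93.30 m³/s, peak = 23.9 m³/s.
Runoff depth d = ΣQ_DR·Δt / A = 93.30 × 1800 / (9.33 km²) = 18.00 mm.
The 1-cm UH is the DRH scaled by (10 mm)/d, so U_p = 23.9 × 10/18.00 = 13.3 m³/s.

U_p ≈ 13.3 m³/s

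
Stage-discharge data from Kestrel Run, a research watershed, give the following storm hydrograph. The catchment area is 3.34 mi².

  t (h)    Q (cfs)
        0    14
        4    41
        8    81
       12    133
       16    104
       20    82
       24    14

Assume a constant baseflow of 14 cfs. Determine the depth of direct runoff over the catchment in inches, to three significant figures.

Direct runoff: 0.0, 27.0, 67.0, 119.0, 90.0, 68.0, 0.0 cfs; ΣQ_DR = 371.0 cfs.
V = ΣQ_DR · Δt = 371.0 × 14400 s = 5.342 × 10^6 ft³.
Over A = 3.34 mi², depth = V / A = 0.688 in.

d ≈ 0.688 in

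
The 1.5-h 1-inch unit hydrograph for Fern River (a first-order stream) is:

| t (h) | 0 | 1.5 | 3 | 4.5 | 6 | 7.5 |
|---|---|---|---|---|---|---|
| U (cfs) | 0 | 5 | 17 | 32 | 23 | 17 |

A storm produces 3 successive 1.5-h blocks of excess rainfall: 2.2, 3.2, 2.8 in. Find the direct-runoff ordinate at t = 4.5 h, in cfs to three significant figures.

Q ≈ 139 cfs

By discrete convolution, Q_j = Σ (P_i / 1 in) · U_{j−i}.
At t = 4.5 h (j=3): Q = (2.2/1)·32 + (3.2/1)·17 + (2.8/1)·5 = 139 cfs.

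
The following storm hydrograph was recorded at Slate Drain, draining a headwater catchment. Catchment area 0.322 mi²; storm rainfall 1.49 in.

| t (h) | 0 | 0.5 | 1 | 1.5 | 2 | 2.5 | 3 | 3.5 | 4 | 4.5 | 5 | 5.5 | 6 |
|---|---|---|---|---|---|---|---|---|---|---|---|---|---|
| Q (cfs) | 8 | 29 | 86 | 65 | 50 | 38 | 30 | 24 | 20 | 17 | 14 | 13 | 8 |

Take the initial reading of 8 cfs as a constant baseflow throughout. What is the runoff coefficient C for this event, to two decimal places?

C ≈ 0.48

ΣQ_DR = 298.0 cfs; V = ΣQ_DR·Δt = 5.364 × 10^5 ft³.
Runoff depth d = V / A = 0.7170 in.
C = d / P = 0.7170 / 1.49 = 0.48.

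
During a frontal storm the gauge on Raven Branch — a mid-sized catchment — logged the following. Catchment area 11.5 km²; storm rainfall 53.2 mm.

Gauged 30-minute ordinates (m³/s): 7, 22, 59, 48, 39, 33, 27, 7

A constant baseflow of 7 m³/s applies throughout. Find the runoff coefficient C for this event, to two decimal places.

C ≈ 0.55

ΣQ_DR = 186.0 m³/s; V = ΣQ_DR·Δt = 3.348 × 10^5 m³.
Runoff depth d = V / A = 29.11 mm.
C = d / P = 29.11 / 53.2 = 0.55.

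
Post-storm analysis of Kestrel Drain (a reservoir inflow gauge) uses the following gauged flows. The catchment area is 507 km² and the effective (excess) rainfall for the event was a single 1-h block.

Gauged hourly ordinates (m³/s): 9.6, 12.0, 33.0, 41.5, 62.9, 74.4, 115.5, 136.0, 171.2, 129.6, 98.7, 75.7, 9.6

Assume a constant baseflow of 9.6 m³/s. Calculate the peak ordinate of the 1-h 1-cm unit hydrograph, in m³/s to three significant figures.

U_p ≈ 269 m³/s

Direct runoff: 0.0, 2.4, 23.4, 31.9, 53.3, 64.8, 105.9, 126.4, 161.6, 120.0, 89.1, 66.1, 0.0 m³/s; ΣQ_DR = 844.9 m³/s, peak = 161.6 m³/s.
Runoff depth d = ΣQ_DR·Δt / A = 844.9 × 3600 / (507 km²) = 5.999 mm.
The 1-cm UH is the DRH scaled by (10 mm)/d, so U_p = 161.6 × 10/5.999 = 269 m³/s.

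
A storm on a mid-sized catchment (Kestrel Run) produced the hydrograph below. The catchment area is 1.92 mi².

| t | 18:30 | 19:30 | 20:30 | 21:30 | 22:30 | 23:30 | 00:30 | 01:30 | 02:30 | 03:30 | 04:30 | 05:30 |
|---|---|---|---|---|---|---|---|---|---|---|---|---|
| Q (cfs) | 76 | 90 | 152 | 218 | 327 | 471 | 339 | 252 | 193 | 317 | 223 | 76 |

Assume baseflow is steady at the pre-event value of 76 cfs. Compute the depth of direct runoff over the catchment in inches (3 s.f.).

Direct runoff: 0.0, 14.0, 76.0, 142.0, 251.0, 395.0, 263.0, 176.0, 117.0, 241.0, 147.0, 0.0 cfs; ΣQ_DR = 1822 cfs.
V = ΣQ_DR · Δt = 1822 × 3600 s = 6.559 × 10^6 ft³.
Over A = 1.92 mi², depth = V / A = 1.47 in.

d ≈ 1.47 in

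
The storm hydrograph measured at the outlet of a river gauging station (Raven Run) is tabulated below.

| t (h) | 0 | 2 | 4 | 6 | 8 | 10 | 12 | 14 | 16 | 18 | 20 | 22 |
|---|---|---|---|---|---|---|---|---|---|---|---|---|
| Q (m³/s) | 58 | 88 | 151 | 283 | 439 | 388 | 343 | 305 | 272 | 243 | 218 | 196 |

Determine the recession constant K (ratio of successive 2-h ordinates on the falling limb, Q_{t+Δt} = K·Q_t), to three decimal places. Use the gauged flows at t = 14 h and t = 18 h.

K ≈ 0.893

Using the recession-limb readings at t = 14 h and t = 18 h: Q falls from 305 to 243 m³/s over 2 intervals.
K = (Q₂/Q₁)^(1/2) = (243/305)^(1/2) = 0.893.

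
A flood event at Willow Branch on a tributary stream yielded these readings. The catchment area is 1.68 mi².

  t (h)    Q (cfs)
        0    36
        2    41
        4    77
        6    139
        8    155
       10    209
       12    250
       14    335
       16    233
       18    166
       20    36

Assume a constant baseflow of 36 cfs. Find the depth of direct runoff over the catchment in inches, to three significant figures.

Direct runoff: 0.0, 5.0, 41.0, 103.0, 119.0, 173.0, 214.0, 299.0, 197.0, 130.0, 0.0 cfs; ΣQ_DR = 1281 cfs.
V = ΣQ_DR · Δt = 1281 × 7200 s = 9.223 × 10^6 ft³.
Over A = 1.68 mi², depth = V / A = 2.36 in.

d ≈ 2.36 in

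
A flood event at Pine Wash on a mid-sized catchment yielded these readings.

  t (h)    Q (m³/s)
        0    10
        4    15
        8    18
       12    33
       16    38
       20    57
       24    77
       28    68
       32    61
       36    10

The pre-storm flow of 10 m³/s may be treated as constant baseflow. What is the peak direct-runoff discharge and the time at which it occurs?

Subtracting baseflow gives direct-runoff ordinates: 0.0, 5.0, 8.0, 23.0, 28.0, 47.0, 67.0, 58.0, 51.0, 0.0 m³/s.
The maximum is 67.0 m³/s, occurring at the reading for t = 24 h.

Q_p = 67.0 m³/s at t = 24 h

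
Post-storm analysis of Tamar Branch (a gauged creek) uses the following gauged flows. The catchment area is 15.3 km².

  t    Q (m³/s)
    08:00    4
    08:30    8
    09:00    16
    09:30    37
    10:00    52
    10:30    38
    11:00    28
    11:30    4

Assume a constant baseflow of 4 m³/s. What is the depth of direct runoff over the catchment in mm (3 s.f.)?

d ≈ 18.2 mm

Direct runoff: 0.0, 4.0, 12.0, 33.0, 48.0, 34.0, 24.0, 0.0 m³/s; ΣQ_DR = 155.0 m³/s.
V = ΣQ_DR · Δt = 155.0 × 1800 s = 2.790 × 10^5 m³.
Over A = 15.3 km², depth = V / A = 18.2 mm.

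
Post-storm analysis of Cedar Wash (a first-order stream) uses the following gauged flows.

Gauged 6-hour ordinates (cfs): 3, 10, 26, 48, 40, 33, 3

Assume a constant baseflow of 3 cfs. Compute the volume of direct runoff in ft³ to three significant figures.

V ≈ 3.07 × 10^6 ft³

Direct-runoff ordinates (Q − Q_b): 0.0, 7.0, 23.0, 45.0, 37.0, 30.0, 0.0 cfs.
ΣQ_DR = 142.0 cfs.
With Δt = 6 h = 21600 s, V = ΣQ_DR · Δt = 142.0 × 21600 = 3.07 × 10^6 ft³.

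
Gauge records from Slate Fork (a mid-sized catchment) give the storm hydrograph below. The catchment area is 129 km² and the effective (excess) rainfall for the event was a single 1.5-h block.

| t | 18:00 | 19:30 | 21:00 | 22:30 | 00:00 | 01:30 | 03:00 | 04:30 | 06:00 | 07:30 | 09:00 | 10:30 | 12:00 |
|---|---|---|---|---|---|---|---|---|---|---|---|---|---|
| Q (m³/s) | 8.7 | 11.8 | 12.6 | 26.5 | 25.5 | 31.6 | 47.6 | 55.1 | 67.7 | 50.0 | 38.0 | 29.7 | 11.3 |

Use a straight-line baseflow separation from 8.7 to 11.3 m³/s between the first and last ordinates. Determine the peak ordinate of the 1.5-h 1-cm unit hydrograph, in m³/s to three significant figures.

U_p ≈ 47.8 m³/s

Direct runoff: 0.00, 2.88, 3.47, 17.15, 15.93, 21.82, 37.60, 44.88, 57.27, 39.35, 27.13, 18.62, 0.00 m³/s; ΣQ_DR = 286.1 m³/s, peak = 57.27 m³/s.
Runoff depth d = ΣQ_DR·Δt / A = 286.1 × 5400 / (129 km²) = 11.98 mm.
The 1-cm UH is the DRH scaled by (10 mm)/d, so U_p = 57.27 × 10/11.98 = 47.8 m³/s.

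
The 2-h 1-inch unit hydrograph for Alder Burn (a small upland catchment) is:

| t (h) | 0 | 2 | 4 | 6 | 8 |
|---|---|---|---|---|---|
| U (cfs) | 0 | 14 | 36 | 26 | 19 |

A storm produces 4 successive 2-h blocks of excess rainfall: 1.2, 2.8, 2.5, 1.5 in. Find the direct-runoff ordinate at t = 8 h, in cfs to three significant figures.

Q ≈ 207 cfs

By discrete convolution, Q_j = Σ (P_i / 1 in) · U_{j−i}.
At t = 8 h (j=4): Q = (1.2/1)·19 + (2.8/1)·26 + (2.5/1)·36 + (1.5/1)·14 = 207 cfs.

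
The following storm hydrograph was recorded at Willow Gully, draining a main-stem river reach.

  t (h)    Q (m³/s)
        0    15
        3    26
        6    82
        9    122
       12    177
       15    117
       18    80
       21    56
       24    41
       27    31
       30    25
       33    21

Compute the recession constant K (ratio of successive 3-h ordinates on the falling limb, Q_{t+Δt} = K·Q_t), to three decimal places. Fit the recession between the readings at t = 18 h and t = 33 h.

Using the recession-limb readings at t = 18 h and t = 33 h: Q falls from 80 to 21 m³/s over 5 intervals.
K = (Q₂/Q₁)^(1/5) = (21/80)^(1/5) = 0.765.

K ≈ 0.765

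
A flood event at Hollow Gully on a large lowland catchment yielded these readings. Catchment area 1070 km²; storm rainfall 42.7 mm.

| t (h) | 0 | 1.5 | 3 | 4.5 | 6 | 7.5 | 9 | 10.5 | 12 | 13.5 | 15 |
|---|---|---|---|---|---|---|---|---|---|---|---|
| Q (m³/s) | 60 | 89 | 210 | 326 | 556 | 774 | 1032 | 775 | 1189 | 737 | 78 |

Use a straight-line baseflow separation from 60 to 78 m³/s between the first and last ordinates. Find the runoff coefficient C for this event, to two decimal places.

C ≈ 0.60

ΣQ_DR = 5067 m³/s; V = ΣQ_DR·Δt = 2.736 × 10^7 m³.
Runoff depth d = V / A = 25.57 mm.
C = d / P = 25.57 / 42.7 = 0.60.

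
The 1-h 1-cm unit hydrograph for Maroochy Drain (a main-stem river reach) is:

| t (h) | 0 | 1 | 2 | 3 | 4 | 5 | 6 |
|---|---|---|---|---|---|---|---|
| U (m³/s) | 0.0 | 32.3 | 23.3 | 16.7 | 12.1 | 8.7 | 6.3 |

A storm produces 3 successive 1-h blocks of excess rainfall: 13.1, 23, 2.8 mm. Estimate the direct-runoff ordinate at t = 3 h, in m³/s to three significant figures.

Q ≈ 84.5 m³/s

By discrete convolution, Q_j = Σ (P_i / 10 mm) · U_{j−i}.
At t = 3 h (j=3): Q = (13.1/10)·16.7 + (23/10)·23.3 + (2.8/10)·32.3 = 84.5 m³/s.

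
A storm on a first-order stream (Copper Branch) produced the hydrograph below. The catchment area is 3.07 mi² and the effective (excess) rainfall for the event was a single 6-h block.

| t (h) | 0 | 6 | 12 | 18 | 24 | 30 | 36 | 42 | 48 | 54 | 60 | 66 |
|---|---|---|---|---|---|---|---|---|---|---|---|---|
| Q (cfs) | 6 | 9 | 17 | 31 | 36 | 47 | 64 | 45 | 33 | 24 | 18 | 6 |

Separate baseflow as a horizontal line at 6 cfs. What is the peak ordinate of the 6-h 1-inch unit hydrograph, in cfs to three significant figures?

Direct runoff: 0.0, 3.0, 11.0, 25.0, 30.0, 41.0, 58.0, 39.0, 27.0, 18.0, 12.0, 0.0 cfs; ΣQ_DR = 264.0 cfs, peak = 58.0 cfs.
Runoff depth d = ΣQ_DR·Δt / A = 264.0 × 21600 / (3.07 mi²) = 0.7995 in.
The 1-inch UH is the DRH scaled by (1 in)/d, so U_p = 58.0 × 1/0.7995 = 72.5 cfs.

U_p ≈ 72.5 cfs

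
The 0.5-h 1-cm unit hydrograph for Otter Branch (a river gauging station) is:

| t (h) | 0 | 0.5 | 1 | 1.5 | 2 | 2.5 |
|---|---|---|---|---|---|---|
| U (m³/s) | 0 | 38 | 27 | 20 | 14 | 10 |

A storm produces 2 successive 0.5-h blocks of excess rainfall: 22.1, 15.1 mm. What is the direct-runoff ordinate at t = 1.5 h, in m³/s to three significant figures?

By discrete convolution, Q_j = Σ (P_i / 10 mm) · U_{j−i}.
At t = 1.5 h (j=3): Q = (22.1/10)·20 + (15.1/10)·27 = 85.0 m³/s.

Q ≈ 85.0 m³/s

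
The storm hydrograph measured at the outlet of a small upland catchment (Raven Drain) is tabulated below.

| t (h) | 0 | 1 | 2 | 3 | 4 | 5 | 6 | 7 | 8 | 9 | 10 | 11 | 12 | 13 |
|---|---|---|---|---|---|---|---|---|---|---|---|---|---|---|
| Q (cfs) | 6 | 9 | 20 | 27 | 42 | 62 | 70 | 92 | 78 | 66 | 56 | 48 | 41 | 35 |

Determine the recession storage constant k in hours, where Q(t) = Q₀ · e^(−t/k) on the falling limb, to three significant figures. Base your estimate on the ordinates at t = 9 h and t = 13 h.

k ≈ 6.31 h

On the falling limb, Q drops from 66 to 35 cfs between t = 9 h and t = 13 h (Δt = 4 h).
k = −Δt / ln(Q₂/Q₁) = −4 / ln(35/66) = 6.31 h.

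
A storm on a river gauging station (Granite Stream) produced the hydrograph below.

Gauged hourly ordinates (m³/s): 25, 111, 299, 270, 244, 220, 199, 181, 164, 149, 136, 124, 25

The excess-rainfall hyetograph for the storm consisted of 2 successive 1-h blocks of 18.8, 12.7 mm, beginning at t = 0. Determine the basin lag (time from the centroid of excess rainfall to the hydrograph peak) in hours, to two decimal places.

t_L ≈ 1.10 h

Centroid of excess rainfall: t_c = Σ P_i·t̄_i / ΣP_i = 0.9032 h (block centres at 0.5, 1.5 h).
Hydrograph peak occurs at t = 2 h, so basin lag t_L = 2 − 0.9032 = 1.10 h.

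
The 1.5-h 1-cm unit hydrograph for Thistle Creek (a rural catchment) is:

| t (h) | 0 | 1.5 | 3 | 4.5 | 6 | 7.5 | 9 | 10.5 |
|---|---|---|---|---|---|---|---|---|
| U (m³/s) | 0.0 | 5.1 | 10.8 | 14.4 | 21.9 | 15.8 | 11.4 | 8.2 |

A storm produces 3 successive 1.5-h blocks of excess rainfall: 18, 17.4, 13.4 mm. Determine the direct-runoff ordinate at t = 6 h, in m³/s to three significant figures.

By discrete convolution, Q_j = Σ (P_i / 10 mm) · U_{j−i}.
At t = 6 h (j=4): Q = (18/10)·21.9 + (17.4/10)·14.4 + (13.4/10)·10.8 = 78.9 m³/s.

Q ≈ 78.9 m³/s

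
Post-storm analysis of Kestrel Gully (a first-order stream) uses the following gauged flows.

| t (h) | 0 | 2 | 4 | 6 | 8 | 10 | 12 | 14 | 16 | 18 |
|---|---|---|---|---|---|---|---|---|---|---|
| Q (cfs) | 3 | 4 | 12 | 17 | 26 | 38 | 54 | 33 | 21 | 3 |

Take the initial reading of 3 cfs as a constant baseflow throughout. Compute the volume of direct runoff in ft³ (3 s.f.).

Direct-runoff ordinates (Q − Q_b): 0.0, 1.0, 9.0, 14.0, 23.0, 35.0, 51.0, 30.0, 18.0, 0.0 cfs.
ΣQ_DR = 181.0 cfs.
With Δt = 2 h = 7200 s, V = ΣQ_DR · Δt = 181.0 × 7200 = 1.30 × 10^6 ft³.

V ≈ 1.30 × 10^6 ft³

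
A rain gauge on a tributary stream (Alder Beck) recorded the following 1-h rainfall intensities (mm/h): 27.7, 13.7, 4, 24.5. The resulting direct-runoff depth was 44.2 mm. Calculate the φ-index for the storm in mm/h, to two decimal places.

φ ≈ 7.23 mm/h

Only the 3 blocks with intensity above φ contribute runoff: 27.7, 13.7, 24.5 mm/h.
Σ(I−φ)·Δt = d  ⇒  (27.7+13.7+24.5 − 3φ)·1 = 44.2
φ = (65.90 − 44.2/1) / 3 = 7.23 mm/h.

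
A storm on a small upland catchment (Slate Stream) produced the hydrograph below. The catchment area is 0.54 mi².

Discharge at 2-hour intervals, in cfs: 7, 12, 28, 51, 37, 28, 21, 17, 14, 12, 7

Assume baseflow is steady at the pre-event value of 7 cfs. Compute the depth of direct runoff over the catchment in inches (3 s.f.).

d ≈ 0.901 in

Direct runoff: 0.0, 5.0, 21.0, 44.0, 30.0, 21.0, 14.0, 10.0, 7.0, 5.0, 0.0 cfs; ΣQ_DR = 157.0 cfs.
V = ΣQ_DR · Δt = 157.0 × 7200 s = 1.130 × 10^6 ft³.
Over A = 0.54 mi², depth = V / A = 0.901 in.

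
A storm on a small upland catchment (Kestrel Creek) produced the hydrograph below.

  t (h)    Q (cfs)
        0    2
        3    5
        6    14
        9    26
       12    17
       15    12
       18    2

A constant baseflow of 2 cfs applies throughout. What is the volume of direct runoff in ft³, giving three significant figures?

Direct-runoff ordinates (Q − Q_b): 0.0, 3.0, 12.0, 24.0, 15.0, 10.0, 0.0 cfs.
ΣQ_DR = 64.00 cfs.
With Δt = 3 h = 10800 s, V = ΣQ_DR · Δt = 64.00 × 10800 = 6.91 × 10^5 ft³.

V ≈ 6.91 × 10^5 ft³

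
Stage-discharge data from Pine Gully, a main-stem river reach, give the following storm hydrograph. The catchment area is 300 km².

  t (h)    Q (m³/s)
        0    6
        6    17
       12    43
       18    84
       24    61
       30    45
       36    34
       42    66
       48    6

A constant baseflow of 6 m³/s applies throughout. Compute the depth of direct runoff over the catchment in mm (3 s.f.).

d ≈ 22.2 mm

Direct runoff: 0.0, 11.0, 37.0, 78.0, 55.0, 39.0, 28.0, 60.0, 0.0 m³/s; ΣQ_DR = 308.0 m³/s.
V = ΣQ_DR · Δt = 308.0 × 21600 s = 6.653 × 10^6 m³.
Over A = 300 km², depth = V / A = 22.2 mm.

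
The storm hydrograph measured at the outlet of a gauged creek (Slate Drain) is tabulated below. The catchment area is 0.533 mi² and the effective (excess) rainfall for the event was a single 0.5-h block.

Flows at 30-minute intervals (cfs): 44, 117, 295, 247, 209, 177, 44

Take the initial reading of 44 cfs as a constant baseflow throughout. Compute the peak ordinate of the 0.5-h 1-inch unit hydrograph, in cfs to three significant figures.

U_p ≈ 209 cfs

Direct runoff: 0.0, 73.0, 251.0, 203.0, 165.0, 133.0, 0.0 cfs; ΣQ_DR = 825.0 cfs, peak = 251.0 cfs.
Runoff depth d = ΣQ_DR·Δt / A = 825.0 × 1800 / (0.533 mi²) = 1.199 in.
The 1-inch UH is the DRH scaled by (1 in)/d, so U_p = 251.0 × 1/1.199 = 209 cfs.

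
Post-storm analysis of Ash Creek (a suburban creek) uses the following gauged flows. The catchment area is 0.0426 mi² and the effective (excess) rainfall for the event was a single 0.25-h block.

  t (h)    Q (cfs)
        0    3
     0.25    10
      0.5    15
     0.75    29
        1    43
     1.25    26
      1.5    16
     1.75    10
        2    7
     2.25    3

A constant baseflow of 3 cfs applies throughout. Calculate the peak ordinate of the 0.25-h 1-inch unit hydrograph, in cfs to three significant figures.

Direct runoff: 0.0, 7.0, 12.0, 26.0, 40.0, 23.0, 13.0, 7.0, 4.0, 0.0 cfs; ΣQ_DR = 132.0 cfs, peak = 40.0 cfs.
Runoff depth d = ΣQ_DR·Δt / A = 132.0 × 900 / (0.0426 mi²) = 1.200 in.
The 1-inch UH is the DRH scaled by (1 in)/d, so U_p = 40.0 × 1/1.200 = 33.3 cfs.

U_p ≈ 33.3 cfs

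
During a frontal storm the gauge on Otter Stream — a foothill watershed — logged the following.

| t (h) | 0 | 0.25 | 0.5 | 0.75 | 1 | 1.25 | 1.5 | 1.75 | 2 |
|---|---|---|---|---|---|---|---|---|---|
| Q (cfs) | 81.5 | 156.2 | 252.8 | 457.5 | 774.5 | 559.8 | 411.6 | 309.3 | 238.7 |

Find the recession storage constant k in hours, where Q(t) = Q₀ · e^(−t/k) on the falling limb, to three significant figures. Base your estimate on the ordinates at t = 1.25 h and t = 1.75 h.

k ≈ 0.843 h

On the falling limb, Q drops from 559.8 to 309.3 cfs between t = 1.25 h and t = 1.75 h (Δt = 0.5 h).
k = −Δt / ln(Q₂/Q₁) = −0.5 / ln(309.3/559.8) = 0.843 h.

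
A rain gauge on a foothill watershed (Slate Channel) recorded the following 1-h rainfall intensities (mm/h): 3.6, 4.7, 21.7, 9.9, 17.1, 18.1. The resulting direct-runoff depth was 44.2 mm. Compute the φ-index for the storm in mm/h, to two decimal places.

φ ≈ 5.65 mm/h

Only the 4 blocks with intensity above φ contribute runoff: 21.7, 9.9, 17.1, 18.1 mm/h.
Σ(I−φ)·Δt = d  ⇒  (21.7+9.9+17.1+18.1 − 4φ)·1 = 44.2
φ = (66.80 − 44.2/1) / 4 = 5.65 mm/h.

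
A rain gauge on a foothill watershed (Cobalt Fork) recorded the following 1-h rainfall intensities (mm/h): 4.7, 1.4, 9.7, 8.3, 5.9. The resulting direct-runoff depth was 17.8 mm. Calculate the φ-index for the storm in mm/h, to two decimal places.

Only the 4 blocks with intensity above φ contribute runoff: 4.7, 9.7, 8.3, 5.9 mm/h.
Σ(I−φ)·Δt = d  ⇒  (4.7+9.7+8.3+5.9 − 4φ)·1 = 17.8
φ = (28.60 − 17.8/1) / 4 = 2.70 mm/h.

φ ≈ 2.70 mm/h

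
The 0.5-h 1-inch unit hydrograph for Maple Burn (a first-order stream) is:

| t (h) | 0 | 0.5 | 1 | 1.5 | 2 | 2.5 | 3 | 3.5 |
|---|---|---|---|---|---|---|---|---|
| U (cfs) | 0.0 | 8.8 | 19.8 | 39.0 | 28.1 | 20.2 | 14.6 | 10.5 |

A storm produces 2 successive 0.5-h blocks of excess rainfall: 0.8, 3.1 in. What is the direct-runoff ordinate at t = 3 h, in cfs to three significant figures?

By discrete convolution, Q_j = Σ (P_i / 1 in) · U_{j−i}.
At t = 3 h (j=6): Q = (0.8/1)·14.6 + (3.1/1)·20.2 = 74.3 cfs.

Q ≈ 74.3 cfs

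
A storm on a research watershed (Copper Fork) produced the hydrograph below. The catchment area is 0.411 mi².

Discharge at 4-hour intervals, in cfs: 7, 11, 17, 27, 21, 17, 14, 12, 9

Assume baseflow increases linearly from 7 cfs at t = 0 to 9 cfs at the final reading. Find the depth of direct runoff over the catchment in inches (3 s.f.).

d ≈ 0.950 in

Direct runoff: 0.00, 3.75, 9.50, 19.25, 13.00, 8.75, 5.50, 3.25, 0.00 cfs; ΣQ_DR = 63.00 cfs.
V = ΣQ_DR · Δt = 63.00 × 14400 s = 9.072 × 10^5 ft³.
Over A = 0.411 mi², depth = V / A = 0.950 in.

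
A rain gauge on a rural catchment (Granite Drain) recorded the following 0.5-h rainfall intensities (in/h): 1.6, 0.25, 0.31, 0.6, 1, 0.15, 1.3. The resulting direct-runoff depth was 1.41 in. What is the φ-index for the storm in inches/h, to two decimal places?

φ ≈ 0.42 in/h

Only the 4 blocks with intensity above φ contribute runoff: 1.6, 0.6, 1, 1.3 in/h.
Σ(I−φ)·Δt = d  ⇒  (1.6+0.6+1+1.3 − 4φ)·0.5 = 1.41
φ = (4.500 − 1.41/0.5) / 4 = 0.42 in/h.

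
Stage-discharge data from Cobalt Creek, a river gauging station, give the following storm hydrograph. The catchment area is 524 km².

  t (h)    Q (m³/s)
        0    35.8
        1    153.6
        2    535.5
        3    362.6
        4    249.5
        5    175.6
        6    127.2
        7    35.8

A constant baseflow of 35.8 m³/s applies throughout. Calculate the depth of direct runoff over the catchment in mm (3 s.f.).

d ≈ 9.54 mm

Direct runoff: 0.0, 117.8, 499.7, 326.8, 213.7, 139.8, 91.4, 0.0 m³/s; ΣQ_DR = 1389 m³/s.
V = ΣQ_DR · Δt = 1389 × 3600 s = 5.001 × 10^6 m³.
Over A = 524 km², depth = V / A = 9.54 mm.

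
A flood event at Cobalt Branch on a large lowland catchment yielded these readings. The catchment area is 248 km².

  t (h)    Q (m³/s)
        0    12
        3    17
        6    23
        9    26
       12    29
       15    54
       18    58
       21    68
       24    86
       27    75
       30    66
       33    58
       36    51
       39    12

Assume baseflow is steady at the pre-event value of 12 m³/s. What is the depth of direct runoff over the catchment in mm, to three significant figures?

Direct runoff: 0.0, 5.0, 11.0, 14.0, 17.0, 42.0, 46.0, 56.0, 74.0, 63.0, 54.0, 46.0, 39.0, 0.0 m³/s; ΣQ_DR = 467.0 m³/s.
V = ΣQ_DR · Δt = 467.0 × 10800 s = 5.044 × 10^6 m³.
Over A = 248 km², depth = V / A = 20.3 mm.

d ≈ 20.3 mm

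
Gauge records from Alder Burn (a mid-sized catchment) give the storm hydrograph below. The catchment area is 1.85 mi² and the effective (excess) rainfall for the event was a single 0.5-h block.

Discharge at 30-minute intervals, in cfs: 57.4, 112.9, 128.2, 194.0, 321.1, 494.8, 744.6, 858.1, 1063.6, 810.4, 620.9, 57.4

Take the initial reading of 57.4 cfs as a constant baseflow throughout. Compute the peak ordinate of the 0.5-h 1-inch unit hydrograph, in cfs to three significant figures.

Direct runoff: 0.0, 55.5, 70.8, 136.6, 263.7, 437.4, 687.2, 800.7, 1006.2, 753.0, 563.5, 0.0 cfs; ΣQ_DR = 4775 cfs, peak = 1006.2 cfs.
Runoff depth d = ΣQ_DR·Δt / A = 4775 × 1800 / (1.85 mi²) = 2.000 in.
The 1-inch UH is the DRH scaled by (1 in)/d, so U_p = 1006.2 × 1/2.000 = 503 cfs.

U_p ≈ 503 cfs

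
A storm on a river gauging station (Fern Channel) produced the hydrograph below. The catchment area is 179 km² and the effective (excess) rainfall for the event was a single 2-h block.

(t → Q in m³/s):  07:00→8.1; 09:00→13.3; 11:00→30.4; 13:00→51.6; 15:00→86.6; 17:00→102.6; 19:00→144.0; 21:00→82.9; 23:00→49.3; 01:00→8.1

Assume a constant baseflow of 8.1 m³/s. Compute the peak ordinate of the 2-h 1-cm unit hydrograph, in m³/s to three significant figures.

Direct runoff: 0.0, 5.2, 22.3, 43.5, 78.5, 94.5, 135.9, 74.8, 41.2, 0.0 m³/s; ΣQ_DR = 495.9 m³/s, peak = 135.9 m³/s.
Runoff depth d = ΣQ_DR·Δt / A = 495.9 × 7200 / (179 km²) = 19.95 mm.
The 1-cm UH is the DRH scaled by (10 mm)/d, so U_p = 135.9 × 10/19.95 = 68.1 m³/s.

U_p ≈ 68.1 m³/s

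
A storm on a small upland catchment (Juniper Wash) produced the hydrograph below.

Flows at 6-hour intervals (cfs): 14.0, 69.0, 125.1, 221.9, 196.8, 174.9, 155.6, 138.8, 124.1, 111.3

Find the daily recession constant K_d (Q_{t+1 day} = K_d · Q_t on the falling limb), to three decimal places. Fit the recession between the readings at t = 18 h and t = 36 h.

K_d ≈ 0.623

Between t = 18 h and t = 36 h the flow falls from 221.9 to 155.6 cfs over 3×6 h = 18 h.
Per-interval ratio K = (155.6/221.9)^(1/3) = 0.8884; K_d = K^(24/6) = 0.623.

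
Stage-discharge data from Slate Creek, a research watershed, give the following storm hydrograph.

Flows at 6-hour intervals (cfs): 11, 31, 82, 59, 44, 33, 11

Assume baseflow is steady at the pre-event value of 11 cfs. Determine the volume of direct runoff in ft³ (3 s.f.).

Direct-runoff ordinates (Q − Q_b): 0.0, 20.0, 71.0, 48.0, 33.0, 22.0, 0.0 cfs.
ΣQ_DR = 194.0 cfs.
With Δt = 6 h = 21600 s, V = ΣQ_DR · Δt = 194.0 × 21600 = 4.19 × 10^6 ft³.

V ≈ 4.19 × 10^6 ft³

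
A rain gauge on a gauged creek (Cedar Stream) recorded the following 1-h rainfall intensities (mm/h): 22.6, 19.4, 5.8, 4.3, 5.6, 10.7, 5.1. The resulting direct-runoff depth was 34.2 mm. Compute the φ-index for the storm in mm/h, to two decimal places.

φ ≈ 6.17 mm/h

Only the 3 blocks with intensity above φ contribute runoff: 22.6, 19.4, 10.7 mm/h.
Σ(I−φ)·Δt = d  ⇒  (22.6+19.4+10.7 − 3φ)·1 = 34.2
φ = (52.70 − 34.2/1) / 3 = 6.17 mm/h.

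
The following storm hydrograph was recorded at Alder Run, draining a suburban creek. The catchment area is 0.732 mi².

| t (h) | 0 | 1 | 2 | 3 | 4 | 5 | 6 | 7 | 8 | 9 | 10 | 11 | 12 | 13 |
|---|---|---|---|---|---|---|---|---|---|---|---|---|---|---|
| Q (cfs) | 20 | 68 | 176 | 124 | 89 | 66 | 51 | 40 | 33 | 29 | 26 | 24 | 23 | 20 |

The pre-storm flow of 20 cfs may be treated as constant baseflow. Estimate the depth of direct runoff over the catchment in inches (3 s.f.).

Direct runoff: 0.0, 48.0, 156.0, 104.0, 69.0, 46.0, 31.0, 20.0, 13.0, 9.0, 6.0, 4.0, 3.0, 0.0 cfs; ΣQ_DR = 509.0 cfs.
V = ΣQ_DR · Δt = 509.0 × 3600 s = 1.832 × 10^6 ft³.
Over A = 0.732 mi², depth = V / A = 1.08 in.

d ≈ 1.08 in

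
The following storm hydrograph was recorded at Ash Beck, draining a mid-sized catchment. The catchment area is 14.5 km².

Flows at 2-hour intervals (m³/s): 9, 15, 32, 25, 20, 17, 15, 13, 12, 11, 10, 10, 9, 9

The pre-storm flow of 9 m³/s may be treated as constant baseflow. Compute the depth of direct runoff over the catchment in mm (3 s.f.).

d ≈ 40.2 mm

Direct runoff: 0.0, 6.0, 23.0, 16.0, 11.0, 8.0, 6.0, 4.0, 3.0, 2.0, 1.0, 1.0, 0.0, 0.0 m³/s; ΣQ_DR = 81.00 m³/s.
V = ΣQ_DR · Δt = 81.00 × 7200 s = 5.832 × 10^5 m³.
Over A = 14.5 km², depth = V / A = 40.2 mm.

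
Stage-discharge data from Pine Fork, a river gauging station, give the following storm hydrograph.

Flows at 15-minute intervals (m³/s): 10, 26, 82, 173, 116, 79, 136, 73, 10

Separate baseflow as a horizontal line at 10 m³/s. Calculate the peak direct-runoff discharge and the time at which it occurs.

Subtracting baseflow gives direct-runoff ordinates: 0.0, 16.0, 72.0, 163.0, 106.0, 69.0, 126.0, 63.0, 0.0 m³/s.
The maximum is 163.0 m³/s, occurring at the reading for t = 0.75 h.

Q_p = 163.0 m³/s at t = 0.75 h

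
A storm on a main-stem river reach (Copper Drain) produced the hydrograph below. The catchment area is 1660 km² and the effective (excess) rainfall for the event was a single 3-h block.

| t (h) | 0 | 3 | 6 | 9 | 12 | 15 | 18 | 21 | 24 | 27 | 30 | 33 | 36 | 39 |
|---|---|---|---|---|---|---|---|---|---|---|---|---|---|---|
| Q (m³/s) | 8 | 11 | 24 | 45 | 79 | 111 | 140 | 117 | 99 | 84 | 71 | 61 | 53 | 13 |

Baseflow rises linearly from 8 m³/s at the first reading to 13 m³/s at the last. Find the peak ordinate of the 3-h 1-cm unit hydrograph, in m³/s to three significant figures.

U_p ≈ 259 m³/s

Direct runoff: 0.00, 2.62, 15.23, 35.85, 69.46, 101.08, 129.69, 106.31, 87.92, 72.54, 59.15, 48.77, 40.38, 0.00 m³/s; ΣQ_DR = 769.0 m³/s, peak = 129.69 m³/s.
Runoff depth d = ΣQ_DR·Δt / A = 769.0 × 10800 / (1660 km²) = 5.003 mm.
The 1-cm UH is the DRH scaled by (10 mm)/d, so U_p = 129.69 × 10/5.003 = 259 m³/s.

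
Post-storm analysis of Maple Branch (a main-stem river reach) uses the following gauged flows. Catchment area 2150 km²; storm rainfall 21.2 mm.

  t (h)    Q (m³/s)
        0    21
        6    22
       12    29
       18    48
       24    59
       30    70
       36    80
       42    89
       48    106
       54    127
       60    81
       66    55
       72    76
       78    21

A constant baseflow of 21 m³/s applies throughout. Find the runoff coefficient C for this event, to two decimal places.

ΣQ_DR = 590.0 m³/s; V = ΣQ_DR·Δt = 1.274 × 10^7 m³.
Runoff depth d = V / A = 5.927 mm.
C = d / P = 5.927 / 21.2 = 0.28.

C ≈ 0.28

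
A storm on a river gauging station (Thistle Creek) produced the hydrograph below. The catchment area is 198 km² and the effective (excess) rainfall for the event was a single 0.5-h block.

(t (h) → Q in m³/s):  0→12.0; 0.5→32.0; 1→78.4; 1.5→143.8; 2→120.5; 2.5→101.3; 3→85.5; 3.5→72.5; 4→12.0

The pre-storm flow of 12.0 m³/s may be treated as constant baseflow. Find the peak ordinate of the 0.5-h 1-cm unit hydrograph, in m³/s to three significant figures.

U_p ≈ 264 m³/s

Direct runoff: 0.0, 20.0, 66.4, 131.8, 108.5, 89.3, 73.5, 60.5, 0.0 m³/s; ΣQ_DR = 550.0 m³/s, peak = 131.8 m³/s.
Runoff depth d = ΣQ_DR·Δt / A = 550.0 × 1800 / (198 km²) = 5.000 mm.
The 1-cm UH is the DRH scaled by (10 mm)/d, so U_p = 131.8 × 10/5.000 = 264 m³/s.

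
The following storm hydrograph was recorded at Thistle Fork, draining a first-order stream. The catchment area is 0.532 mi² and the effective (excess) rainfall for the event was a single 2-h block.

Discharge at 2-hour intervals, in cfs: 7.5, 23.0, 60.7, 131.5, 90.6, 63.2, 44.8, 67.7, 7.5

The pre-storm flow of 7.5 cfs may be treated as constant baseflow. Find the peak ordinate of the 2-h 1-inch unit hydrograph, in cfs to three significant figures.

Direct runoff: 0.0, 15.5, 53.2, 124.0, 83.1, 55.7, 37.3, 60.2, 0.0 cfs; ΣQ_DR = 429.0 cfs, peak = 124.0 cfs.
Runoff depth d = ΣQ_DR·Δt / A = 429.0 × 7200 / (0.532 mi²) = 2.499 in.
The 1-inch UH is the DRH scaled by (1 in)/d, so U_p = 124.0 × 1/2.499 = 49.6 cfs.

U_p ≈ 49.6 cfs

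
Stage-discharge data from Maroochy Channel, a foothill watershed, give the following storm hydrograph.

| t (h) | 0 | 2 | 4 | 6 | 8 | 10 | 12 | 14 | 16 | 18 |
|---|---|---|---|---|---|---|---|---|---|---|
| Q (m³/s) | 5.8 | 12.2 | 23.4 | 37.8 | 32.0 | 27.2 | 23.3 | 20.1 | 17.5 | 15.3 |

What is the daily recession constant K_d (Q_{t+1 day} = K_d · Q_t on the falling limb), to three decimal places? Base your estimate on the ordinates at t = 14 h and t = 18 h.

K_d ≈ 0.195

Between t = 14 h and t = 18 h the flow falls from 20.1 to 15.3 m³/s over 2×2 h = 4 h.
Per-interval ratio K = (15.3/20.1)^(1/2) = 0.8725; K_d = K^(24/2) = 0.195.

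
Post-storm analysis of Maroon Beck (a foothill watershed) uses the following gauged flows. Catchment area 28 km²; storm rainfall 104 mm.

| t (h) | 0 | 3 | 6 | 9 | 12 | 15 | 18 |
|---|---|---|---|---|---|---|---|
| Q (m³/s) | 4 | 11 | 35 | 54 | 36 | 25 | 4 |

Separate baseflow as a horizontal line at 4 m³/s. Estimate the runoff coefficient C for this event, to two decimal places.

C ≈ 0.52

ΣQ_DR = 141.0 m³/s; V = ΣQ_DR·Δt = 1.523 × 10^6 m³.
Runoff depth d = V / A = 54.39 mm.
C = d / P = 54.39 / 104 = 0.52.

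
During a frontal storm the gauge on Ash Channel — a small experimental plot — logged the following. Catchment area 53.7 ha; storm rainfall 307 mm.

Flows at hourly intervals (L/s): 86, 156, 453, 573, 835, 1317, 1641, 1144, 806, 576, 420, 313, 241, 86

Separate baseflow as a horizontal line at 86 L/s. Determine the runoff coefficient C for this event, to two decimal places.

C ≈ 0.16

ΣQ_DR = 7443 L/s; V = ΣQ_DR·Δt = 2.679 × 10^7 L.
Runoff depth d = V / A = 49.90 mm.
C = d / P = 49.90 / 307 = 0.16.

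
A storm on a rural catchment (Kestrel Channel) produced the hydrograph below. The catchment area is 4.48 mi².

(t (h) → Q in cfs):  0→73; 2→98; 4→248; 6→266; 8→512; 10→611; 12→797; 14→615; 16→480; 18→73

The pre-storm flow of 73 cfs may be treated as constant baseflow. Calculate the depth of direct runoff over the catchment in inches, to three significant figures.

Direct runoff: 0.0, 25.0, 175.0, 193.0, 439.0, 538.0, 724.0, 542.0, 407.0, 0.0 cfs; ΣQ_DR = 3043 cfs.
V = ΣQ_DR · Δt = 3043 × 7200 s = 2.191 × 10^7 ft³.
Over A = 4.48 mi², depth = V / A = 2.11 in.

d ≈ 2.11 in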